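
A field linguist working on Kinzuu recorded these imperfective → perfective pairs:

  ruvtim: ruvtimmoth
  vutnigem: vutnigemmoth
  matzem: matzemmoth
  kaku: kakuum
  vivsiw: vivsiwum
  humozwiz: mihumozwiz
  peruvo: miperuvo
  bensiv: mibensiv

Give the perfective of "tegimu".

tegimuum

ruvtim and vivsiw both have last vowel 'i' yet inflect differently (ruvtimmoth, vivsiwum), so the last vowel is not what conditions the rule; the final letter is.
"tegimu" ends in -u. The one such stem in the data (kaku → kakuum) adds -um, so the same rule applies.
The other patterns: stems ending in -m double the final consonant and add -oth; stems ending in -o, -v or -z add the prefix mi-.
So tegimu → tegimuum.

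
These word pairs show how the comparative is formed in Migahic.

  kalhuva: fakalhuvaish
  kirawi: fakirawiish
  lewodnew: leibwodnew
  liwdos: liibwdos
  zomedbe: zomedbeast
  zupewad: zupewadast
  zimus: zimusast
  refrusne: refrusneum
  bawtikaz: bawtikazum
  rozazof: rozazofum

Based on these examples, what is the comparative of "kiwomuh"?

liwdos and zimus both end in -s yet inflect differently (liibwdos, zimusast), so the final letter is not what conditions the rule; the first letter is.
"kiwomuh" begins with k-. The stems beginning with k- (kalhuva → fakalhuvaish, kirawi → fakirawiish) add fa- … -ish around the stem.
The other patterns: stems beginning with l- insert -ib- after the first vowel; stems beginning with z- add -ast; stems beginning with b- or r- add -um.
So kiwomuh → fakiwomuhish.

fakiwomuhish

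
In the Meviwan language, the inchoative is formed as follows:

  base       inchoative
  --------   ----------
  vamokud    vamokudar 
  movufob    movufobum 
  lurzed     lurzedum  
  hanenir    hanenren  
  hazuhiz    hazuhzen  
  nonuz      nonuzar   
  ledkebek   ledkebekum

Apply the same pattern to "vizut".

nonuz and hazuhiz both end in -z yet inflect differently (nonuzar, hazuhzen), so the final letter is not what conditions the rule; the last vowel is.
"vizut" has last vowel 'u'. The stems whose last vowel is 'u' (nonuz → nonuzar, vamokud → vamokudar) add -ar.
The other patterns: stems whose last vowel is 'i' delete the last vowel and add -en; stems whose last vowel is 'e' or 'o' add -um.
So vizut → vizutar.

vizutar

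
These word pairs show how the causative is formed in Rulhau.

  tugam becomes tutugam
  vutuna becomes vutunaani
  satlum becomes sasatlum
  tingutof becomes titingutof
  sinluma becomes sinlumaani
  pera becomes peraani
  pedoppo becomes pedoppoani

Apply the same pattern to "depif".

sinluma and tugam both have last vowel 'a' yet inflect differently (sinlumaani, tutugam), so the last vowel is not what conditions the rule; whether the stem ends in a vowel or a consonant is.
"depif" ends in a consonant. The stems ending in a consonant (satlum → sasatlum, tugam → tutugam, tingutof → titingutof) repeat the first consonant+vowel as a prefix.
The other pattern: stems ending in a vowel add -ani.
So depif → dedepif.

dedepif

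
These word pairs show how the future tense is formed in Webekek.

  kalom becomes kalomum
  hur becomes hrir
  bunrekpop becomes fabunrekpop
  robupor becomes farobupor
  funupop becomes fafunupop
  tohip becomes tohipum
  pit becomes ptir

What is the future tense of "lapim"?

hur and robupor both end in -r yet inflect differently (hrir, farobupor), so the final letter is not what conditions the rule; the number of vowels is.
"lapim" has 2 vowels. The stems with 2 vowels (kalom → kalomum, tohip → tohipum) add -um.
So lapim → lapimum.

lapimum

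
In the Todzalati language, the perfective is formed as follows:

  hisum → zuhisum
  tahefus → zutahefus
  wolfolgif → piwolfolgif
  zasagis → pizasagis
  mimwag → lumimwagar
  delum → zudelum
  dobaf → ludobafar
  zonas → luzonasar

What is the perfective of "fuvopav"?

"fuvopav" has last vowel 'a'. The stems whose last vowel is 'a' (zonas → luzonasar, mimwag → lumimwagar, dobaf → ludobafar) add lu- … -ar around the stem.
So fuvopav → lufuvopavar.

lufuvopavar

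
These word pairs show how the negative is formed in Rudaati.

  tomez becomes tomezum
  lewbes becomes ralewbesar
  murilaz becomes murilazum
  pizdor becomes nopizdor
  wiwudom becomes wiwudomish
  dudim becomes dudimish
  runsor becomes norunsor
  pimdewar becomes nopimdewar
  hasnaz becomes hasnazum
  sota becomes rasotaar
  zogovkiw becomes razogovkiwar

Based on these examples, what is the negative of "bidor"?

wiwudom and pizdor both have last vowel 'o' yet inflect differently (wiwudomish, nopizdor), so the last vowel is not what conditions the rule; the final letter is.
"bidor" ends in -r. The stems ending in -r (pizdor → nopizdor, runsor → norunsor, pimdewar → nopimdewar) add the prefix no-.
The other patterns: stems ending in -z add -um; stems ending in -m add -ish; stems ending in -a, -s or -w add ra- … -ar around the stem.
So bidor → nobidor.

nobidor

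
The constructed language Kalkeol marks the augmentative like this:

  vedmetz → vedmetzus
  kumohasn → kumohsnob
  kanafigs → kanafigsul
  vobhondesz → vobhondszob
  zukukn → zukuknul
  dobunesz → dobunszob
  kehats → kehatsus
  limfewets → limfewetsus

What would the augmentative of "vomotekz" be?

vomotekzul

"vomotekz" has second-to-last letter 'k'. The one such stem in the data (zukukn → zukuknul) adds -ul, so the same rule applies.
The other patterns: stems whose second-to-last letter is 's' delete the last vowel and add -ob; stems whose second-to-last letter is 't' add -us.
So vomotekz → vomotekzul.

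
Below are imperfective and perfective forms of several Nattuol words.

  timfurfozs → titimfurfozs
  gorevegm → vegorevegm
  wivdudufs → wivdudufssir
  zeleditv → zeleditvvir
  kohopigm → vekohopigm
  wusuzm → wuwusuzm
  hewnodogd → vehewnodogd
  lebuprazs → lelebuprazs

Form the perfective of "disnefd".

disnefddir

"disnefd" has second-to-last letter 'f'. The one such stem in the data (wivdudufs → wivdudufssir) doubles the final consonant and adds -ir (as does zeleditv), so the same rule applies.
So disnefd → disnefddir.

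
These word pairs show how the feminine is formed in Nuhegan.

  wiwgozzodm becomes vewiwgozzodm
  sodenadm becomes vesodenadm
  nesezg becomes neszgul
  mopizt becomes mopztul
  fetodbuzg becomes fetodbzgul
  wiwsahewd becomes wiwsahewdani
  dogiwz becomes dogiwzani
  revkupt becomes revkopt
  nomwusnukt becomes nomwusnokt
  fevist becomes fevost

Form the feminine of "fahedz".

vefahedz

"fahedz" has second-to-last letter 'd'. The stems whose second-to-last letter is 'd' (wiwgozzodm → vewiwgozzodm, sodenadm → vesodenadm) add the prefix ve-.
So fahedz → vefahedz.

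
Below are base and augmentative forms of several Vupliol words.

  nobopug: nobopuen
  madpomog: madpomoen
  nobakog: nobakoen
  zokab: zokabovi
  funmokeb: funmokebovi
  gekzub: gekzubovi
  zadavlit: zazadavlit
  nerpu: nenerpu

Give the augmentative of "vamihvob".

nobopug and gekzub both have last vowel 'u' yet inflect differently (nobopuen, gekzubovi), so the last vowel is not what conditions the rule; the final letter is.
"vamihvob" ends in -b. The stems ending in -b (zokab → zokabovi, funmokeb → funmokebovi, gekzub → gekzubovi) add -ovi.
So vamihvob → vamihvobovi.

vamihvobovi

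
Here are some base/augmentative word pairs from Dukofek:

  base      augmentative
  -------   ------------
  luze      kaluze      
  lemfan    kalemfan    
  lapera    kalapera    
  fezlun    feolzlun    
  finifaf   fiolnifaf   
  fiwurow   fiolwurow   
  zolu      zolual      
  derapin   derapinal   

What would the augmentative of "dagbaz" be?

lemfan and fezlun both end in -n yet inflect differently (kalemfan, feolzlun), so the final letter is not what conditions the rule; the first letter is.
"dagbaz" begins with d-. The one such stem in the data (derapin → derapinal) adds -al, so the same rule applies.
So dagbaz → dagbazal.

dagbazal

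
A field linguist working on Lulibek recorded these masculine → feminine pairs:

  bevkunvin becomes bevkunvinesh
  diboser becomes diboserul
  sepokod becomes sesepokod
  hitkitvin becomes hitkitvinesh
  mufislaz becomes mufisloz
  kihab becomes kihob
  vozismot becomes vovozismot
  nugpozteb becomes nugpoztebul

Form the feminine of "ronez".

ronezul

"ronez" has last vowel 'e'. The stems whose last vowel is 'e' (diboser → diboserul, nugpozteb → nugpoztebul) add -ul.
So ronez → ronezul.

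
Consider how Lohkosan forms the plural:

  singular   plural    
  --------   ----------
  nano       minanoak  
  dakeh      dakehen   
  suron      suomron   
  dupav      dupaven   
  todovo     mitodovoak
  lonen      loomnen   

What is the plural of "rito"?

miritoak

"rito" ends in -o. The stems ending in -o (nano → minanoak, todovo → mitodovoak) add mi- … -ak around the stem.
The other patterns: stems ending in -n insert -om- after the first vowel; stems ending in -h or -v add -en.
So rito → miritoak.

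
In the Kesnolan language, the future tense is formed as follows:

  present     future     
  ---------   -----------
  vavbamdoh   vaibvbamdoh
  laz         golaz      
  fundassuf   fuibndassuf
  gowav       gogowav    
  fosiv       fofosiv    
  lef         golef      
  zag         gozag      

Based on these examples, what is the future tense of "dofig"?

lef and fundassuf both end in -f yet inflect differently (golef, fuibndassuf), so the final letter is not what conditions the rule; the number of vowels is.
"dofig" has 2 vowels. The stems with 2 vowels (gowav → gogowav, fosiv → fofosiv) repeat the first consonant+vowel as a prefix.
The other patterns: stems with 1 vowel add the prefix go-; stems with 3 vowels insert -ib- after the first vowel.
So dofig → dodofig.

dodofig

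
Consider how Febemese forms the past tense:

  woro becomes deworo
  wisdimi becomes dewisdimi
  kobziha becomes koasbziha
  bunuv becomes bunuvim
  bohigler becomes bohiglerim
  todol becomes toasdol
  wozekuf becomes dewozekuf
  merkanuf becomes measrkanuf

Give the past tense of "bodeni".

bodeniim

wozekuf and merkanuf both end in -f yet inflect differently (dewozekuf, measrkanuf), so the final letter is not what conditions the rule; the first letter is.
"bodeni" begins with b-. The stems beginning with b- (bohigler → bohiglerim, bunuv → bunuvim) add -im.
So bodeni → bodeniim.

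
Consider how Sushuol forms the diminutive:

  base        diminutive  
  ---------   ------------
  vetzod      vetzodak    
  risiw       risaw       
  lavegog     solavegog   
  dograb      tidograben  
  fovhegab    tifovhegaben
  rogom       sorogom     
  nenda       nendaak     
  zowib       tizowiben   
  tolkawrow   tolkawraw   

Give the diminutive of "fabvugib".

tifabvugiben

"fabvugib" ends in -b. The stems ending in -b (fovhegab → tifovhegaben, zowib → tizowiben, dograb → tidograben) add ti- … -en around the stem.
So fabvugib → tifabvugiben.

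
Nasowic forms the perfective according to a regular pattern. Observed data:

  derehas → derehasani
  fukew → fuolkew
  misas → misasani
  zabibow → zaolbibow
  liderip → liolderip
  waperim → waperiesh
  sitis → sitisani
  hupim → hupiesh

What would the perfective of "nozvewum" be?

"nozvewum" ends in -m. The stems ending in -m (hupim → hupiesh, waperim → waperiesh) drop the final letter and add -esh.
The other patterns: stems ending in -s add -ani; stems ending in -p or -w insert -ol- after the first vowel.
So nozvewum → nozvewuesh.

nozvewuesh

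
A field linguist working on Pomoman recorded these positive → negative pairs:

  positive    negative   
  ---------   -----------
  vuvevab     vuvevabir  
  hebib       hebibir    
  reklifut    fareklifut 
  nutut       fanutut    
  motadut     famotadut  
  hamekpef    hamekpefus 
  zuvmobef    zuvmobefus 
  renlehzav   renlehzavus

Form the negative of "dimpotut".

vuvevab and renlehzav both have last vowel 'a' yet inflect differently (vuvevabir, renlehzavus), so the last vowel is not what conditions the rule; the final letter is.
"dimpotut" ends in -t. The stems ending in -t (reklifut → fareklifut, nutut → fanutut, motadut → famotadut) add the prefix fa-.
The other patterns: stems ending in -b add -ir; stems ending in -f or -v add -us.
So dimpotut → fadimpotut.

fadimpotut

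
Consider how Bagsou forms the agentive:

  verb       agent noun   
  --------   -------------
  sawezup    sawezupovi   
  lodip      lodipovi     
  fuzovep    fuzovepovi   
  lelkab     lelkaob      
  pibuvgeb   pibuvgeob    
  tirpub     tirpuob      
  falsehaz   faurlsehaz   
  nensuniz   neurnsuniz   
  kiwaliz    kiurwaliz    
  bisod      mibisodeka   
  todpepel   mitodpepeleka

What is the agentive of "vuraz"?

vuurraz

fuzovep and pibuvgeb both have last vowel 'e' yet inflect differently (fuzovepovi, pibuvgeob), so the last vowel is not what conditions the rule; the final letter is.
"vuraz" ends in -z. The stems ending in -z (falsehaz → faurlsehaz, nensuniz → neurnsuniz, kiwaliz → kiurwaliz) insert -ur- after the first vowel.
So vuraz → vuurraz.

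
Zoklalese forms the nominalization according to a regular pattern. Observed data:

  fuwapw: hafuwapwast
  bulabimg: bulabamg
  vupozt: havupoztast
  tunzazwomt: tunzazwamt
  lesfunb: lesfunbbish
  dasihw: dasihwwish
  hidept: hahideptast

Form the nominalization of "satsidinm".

vupozt and tunzazwomt both end in -t yet inflect differently (havupoztast, tunzazwamt), so the final letter is not what conditions the rule; the second-to-last letter is.
"satsidinm" has second-to-last letter 'n'. The one such stem in the data (lesfunb → lesfunbbish) doubles the final consonant and adds -ish (as does dasihw), so the same rule applies.
The other patterns: stems whose second-to-last letter is 'p' or 'z' add ha- … -ast around the stem; stems whose second-to-last letter is 'm' change the last vowel to 'a'.
So satsidinm → satsidinmmish.

satsidinmmish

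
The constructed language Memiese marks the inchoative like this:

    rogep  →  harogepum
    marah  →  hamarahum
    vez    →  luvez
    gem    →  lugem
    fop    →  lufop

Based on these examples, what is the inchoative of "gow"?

lugow

rogep and fop both end in -p yet inflect differently (harogepum, lufop), so the final letter is not what conditions the rule; the number of vowels is.
"gow" has 1 vowel. The stems with 1 vowel (gem → lugem, vez → luvez, fop → lufop) add the prefix lu-.
So gow → lugow.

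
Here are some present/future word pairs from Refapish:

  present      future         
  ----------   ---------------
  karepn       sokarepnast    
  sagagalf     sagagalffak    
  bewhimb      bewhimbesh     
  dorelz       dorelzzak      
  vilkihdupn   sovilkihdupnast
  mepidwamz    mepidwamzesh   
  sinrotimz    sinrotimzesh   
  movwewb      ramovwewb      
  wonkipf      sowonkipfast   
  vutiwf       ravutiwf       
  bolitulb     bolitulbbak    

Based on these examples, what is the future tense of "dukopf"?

sodukopfast

sinrotimz and dorelz both end in -z yet inflect differently (sinrotimzesh, dorelzzak), so the final letter is not what conditions the rule; the second-to-last letter is.
"dukopf" has second-to-last letter 'p'. The stems whose second-to-last letter is 'p' (karepn → sokarepnast, vilkihdupn → sovilkihdupnast, wonkipf → sowonkipfast) add so- … -ast around the stem.
So dukopf → sodukopfast.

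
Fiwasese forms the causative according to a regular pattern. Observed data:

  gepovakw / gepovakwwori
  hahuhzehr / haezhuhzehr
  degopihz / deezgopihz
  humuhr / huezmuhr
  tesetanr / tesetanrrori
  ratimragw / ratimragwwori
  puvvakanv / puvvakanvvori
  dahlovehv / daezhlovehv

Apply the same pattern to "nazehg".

naezzehg

dahlovehv and puvvakanv both end in -v yet inflect differently (daezhlovehv, puvvakanvvori), so the final letter is not what conditions the rule; the second-to-last letter is.
"nazehg" has second-to-last letter 'h'. The stems whose second-to-last letter is 'h' (humuhr → huezmuhr, degopihz → deezgopihz, dahlovehv → daezhlovehv) insert -ez- after the first vowel.
The other pattern: stems whose second-to-last letter is 'g', 'k' or 'n' double the final consonant and add -ori.
So nazehg → naezzehg.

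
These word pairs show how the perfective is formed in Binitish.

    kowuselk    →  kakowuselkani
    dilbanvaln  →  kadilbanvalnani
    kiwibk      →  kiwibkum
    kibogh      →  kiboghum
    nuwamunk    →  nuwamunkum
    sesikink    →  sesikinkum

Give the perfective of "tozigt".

kowuselk and kiwibk both end in -k yet inflect differently (kakowuselkani, kiwibkum), so the final letter is not what conditions the rule; the second-to-last letter is.
"tozigt" has second-to-last letter 'g'. The one such stem in the data (kibogh → kiboghum) adds -um, so the same rule applies.
The other pattern: stems whose second-to-last letter is 'l' add ka- … -ani around the stem.
So tozigt → tozigtum.

tozigtum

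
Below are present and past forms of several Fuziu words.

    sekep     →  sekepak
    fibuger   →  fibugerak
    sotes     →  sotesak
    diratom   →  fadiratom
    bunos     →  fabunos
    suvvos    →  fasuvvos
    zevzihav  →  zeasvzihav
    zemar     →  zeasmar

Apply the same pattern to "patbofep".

patbofepak

sotes and bunos both end in -s yet inflect differently (sotesak, fabunos), so the final letter is not what conditions the rule; the last vowel is.
"patbofep" has last vowel 'e'. The stems whose last vowel is 'e' (sekep → sekepak, fibuger → fibugerak, sotes → sotesak) add -ak.
So patbofep → patbofepak.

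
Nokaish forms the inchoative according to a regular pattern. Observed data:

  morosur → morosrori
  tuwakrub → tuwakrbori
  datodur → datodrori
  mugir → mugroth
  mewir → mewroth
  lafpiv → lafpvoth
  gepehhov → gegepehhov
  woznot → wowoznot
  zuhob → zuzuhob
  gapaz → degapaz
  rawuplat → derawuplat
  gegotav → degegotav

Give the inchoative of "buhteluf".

"buhteluf" has last vowel 'u'. The stems whose last vowel is 'u' (morosur → morosrori, tuwakrub → tuwakrbori, datodur → datodrori) delete the last vowel and add -ori.
So buhteluf → buhtelfori.

buhtelfori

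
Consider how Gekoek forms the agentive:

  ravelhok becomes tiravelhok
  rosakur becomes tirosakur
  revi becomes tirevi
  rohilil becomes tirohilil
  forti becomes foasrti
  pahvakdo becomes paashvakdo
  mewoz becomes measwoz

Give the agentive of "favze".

faasvze

revi and forti both end in -i yet inflect differently (tirevi, foasrti), so the final letter is not what conditions the rule; the first letter is.
"favze" begins with f-. The one such stem in the data (forti → foasrti) inserts -as- after the first vowel (as do pahvakdo, mewoz), so the same rule applies.
So favze → faasvze.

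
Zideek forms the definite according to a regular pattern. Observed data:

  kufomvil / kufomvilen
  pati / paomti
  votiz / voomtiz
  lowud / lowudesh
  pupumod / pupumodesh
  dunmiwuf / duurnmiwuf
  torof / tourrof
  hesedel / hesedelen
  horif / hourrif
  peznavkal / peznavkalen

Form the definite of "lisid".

"lisid" ends in -d. The stems ending in -d (pupumod → pupumodesh, lowud → lowudesh) add -esh.
So lisid → lisidesh.

lisidesh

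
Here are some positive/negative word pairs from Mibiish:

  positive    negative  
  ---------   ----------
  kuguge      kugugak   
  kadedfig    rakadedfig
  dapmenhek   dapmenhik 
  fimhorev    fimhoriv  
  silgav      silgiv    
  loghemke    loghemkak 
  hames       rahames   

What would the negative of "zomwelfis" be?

razomwelfis

dapmenhek and loghemke both have last vowel 'e' yet inflect differently (dapmenhik, loghemkak), so the last vowel is not what conditions the rule; the final letter is.
"zomwelfis" ends in -s. The one such stem in the data (hames → rahames) adds the prefix ra-, so the same rule applies.
So zomwelfis → razomwelfis.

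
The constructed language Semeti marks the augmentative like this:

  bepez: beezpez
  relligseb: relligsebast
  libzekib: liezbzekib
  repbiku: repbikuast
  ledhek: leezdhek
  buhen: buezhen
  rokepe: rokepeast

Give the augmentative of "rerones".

reronesast

relligseb and libzekib both end in -b yet inflect differently (relligsebast, liezbzekib), so the final letter is not what conditions the rule; the first letter is.
"rerones" begins with r-. The stems beginning with r- (repbiku → repbikuast, relligseb → relligsebast, rokepe → rokepeast) add -ast.
So rerones → reronesast.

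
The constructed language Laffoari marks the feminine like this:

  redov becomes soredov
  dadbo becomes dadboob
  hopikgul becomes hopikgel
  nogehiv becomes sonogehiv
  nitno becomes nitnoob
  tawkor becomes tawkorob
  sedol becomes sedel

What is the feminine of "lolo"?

loloob

sedol and redov both have last vowel 'o' yet inflect differently (sedel, soredov), so the last vowel is not what conditions the rule; the final letter is.
"lolo" ends in -o. The stems ending in -o (nitno → nitnoob, dadbo → dadboob) add -ob.
The other patterns: stems ending in -l change the last vowel to 'e'; stems ending in -v add the prefix so-.
So lolo → loloob.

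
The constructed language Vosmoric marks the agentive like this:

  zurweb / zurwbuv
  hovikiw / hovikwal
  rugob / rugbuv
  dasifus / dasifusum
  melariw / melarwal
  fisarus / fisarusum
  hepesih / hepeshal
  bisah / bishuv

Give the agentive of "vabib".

vabbal

hepesih and bisah both end in -h yet inflect differently (hepeshal, bishuv), so the final letter is not what conditions the rule; the last vowel is.
"vabib" has last vowel 'i'. The stems whose last vowel is 'i' (melariw → melarwal, hovikiw → hovikwal, hepesih → hepeshal) delete the last vowel and add -al.
So vabib → vabbal.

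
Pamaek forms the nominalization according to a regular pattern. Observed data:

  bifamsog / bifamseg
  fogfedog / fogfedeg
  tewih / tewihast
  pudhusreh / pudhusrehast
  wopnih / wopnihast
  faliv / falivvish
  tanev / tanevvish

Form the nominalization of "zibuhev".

tewih and faliv both have last vowel 'i' yet inflect differently (tewihast, falivvish), so the last vowel is not what conditions the rule; the final letter is.
"zibuhev" ends in -v. The stems ending in -v (faliv → falivvish, tanev → tanevvish) double the final consonant and add -ish.
The other patterns: stems ending in -g change the last vowel to 'e'; stems ending in -h add -ast.
So zibuhev → zibuhevvish.

zibuhevvish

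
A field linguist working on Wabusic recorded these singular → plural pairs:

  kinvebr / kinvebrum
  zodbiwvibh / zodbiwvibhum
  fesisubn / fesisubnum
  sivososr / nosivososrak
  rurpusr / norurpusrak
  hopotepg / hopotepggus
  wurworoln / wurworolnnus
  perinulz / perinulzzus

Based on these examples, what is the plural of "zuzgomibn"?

zuzgomibnum

"zuzgomibn" has second-to-last letter 'b'. The stems whose second-to-last letter is 'b' (kinvebr → kinvebrum, zodbiwvibh → zodbiwvibhum, fesisubn → fesisubnum) add -um.
The other patterns: stems whose second-to-last letter is 's' add no- … -ak around the stem; stems whose second-to-last letter is 'l' or 'p' double the final consonant and add -us.
So zuzgomibn → zuzgomibnum.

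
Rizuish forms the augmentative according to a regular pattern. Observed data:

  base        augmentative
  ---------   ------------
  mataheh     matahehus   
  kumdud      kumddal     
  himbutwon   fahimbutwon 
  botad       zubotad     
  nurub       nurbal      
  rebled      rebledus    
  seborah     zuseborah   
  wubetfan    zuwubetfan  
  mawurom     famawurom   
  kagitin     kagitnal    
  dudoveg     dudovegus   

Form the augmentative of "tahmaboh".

"tahmaboh" has last vowel 'o'. The stems whose last vowel is 'o' (mawurom → famawurom, himbutwon → fahimbutwon) add the prefix fa-.
The other patterns: stems whose last vowel is 'e' add -us; stems whose last vowel is 'i' or 'u' delete the last vowel and add -al; stems whose last vowel is 'a' add the prefix zu-.
So tahmaboh → fatahmaboh.

fatahmaboh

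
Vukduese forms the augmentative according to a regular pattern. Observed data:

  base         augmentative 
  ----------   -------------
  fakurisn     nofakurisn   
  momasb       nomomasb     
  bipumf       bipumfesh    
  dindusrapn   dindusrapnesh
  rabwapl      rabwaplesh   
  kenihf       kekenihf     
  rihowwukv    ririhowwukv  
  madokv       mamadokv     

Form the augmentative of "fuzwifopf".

fakurisn and dindusrapn both end in -n yet inflect differently (nofakurisn, dindusrapnesh), so the final letter is not what conditions the rule; the second-to-last letter is.
"fuzwifopf" has second-to-last letter 'p'. The stems whose second-to-last letter is 'p' (dindusrapn → dindusrapnesh, rabwapl → rabwaplesh) add -esh.
The other patterns: stems whose second-to-last letter is 's' add the prefix no-; stems whose second-to-last letter is 'h' or 'k' repeat the first consonant+vowel as a prefix.
So fuzwifopf → fuzwifopfesh.

fuzwifopfesh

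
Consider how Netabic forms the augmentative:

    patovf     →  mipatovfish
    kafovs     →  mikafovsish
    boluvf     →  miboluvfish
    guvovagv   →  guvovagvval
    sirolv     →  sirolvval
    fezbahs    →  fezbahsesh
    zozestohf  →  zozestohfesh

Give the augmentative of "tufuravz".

kafovs and fezbahs both end in -s yet inflect differently (mikafovsish, fezbahsesh), so the final letter is not what conditions the rule; the second-to-last letter is.
"tufuravz" has second-to-last letter 'v'. The stems whose second-to-last letter is 'v' (patovf → mipatovfish, kafovs → mikafovsish, boluvf → miboluvfish) add mi- … -ish around the stem.
The other patterns: stems whose second-to-last letter is 'h' add -esh; stems whose second-to-last letter is 'g' or 'l' double the final consonant and add -al.
So tufuravz → mitufuravzish.

mitufuravzish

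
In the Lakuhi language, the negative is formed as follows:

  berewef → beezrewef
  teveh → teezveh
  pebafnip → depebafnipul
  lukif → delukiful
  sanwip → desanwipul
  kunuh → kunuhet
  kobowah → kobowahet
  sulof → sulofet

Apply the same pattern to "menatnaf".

menatnafet

berewef and lukif both end in -f yet inflect differently (beezrewef, delukiful), so the final letter is not what conditions the rule; the last vowel is.
"menatnaf" has last vowel 'a'. The one such stem in the data (kobowah → kobowahet) adds -et, so the same rule applies.
The other patterns: stems whose last vowel is 'e' insert -ez- after the first vowel; stems whose last vowel is 'i' add de- … -ul around the stem.
So menatnaf → menatnafet.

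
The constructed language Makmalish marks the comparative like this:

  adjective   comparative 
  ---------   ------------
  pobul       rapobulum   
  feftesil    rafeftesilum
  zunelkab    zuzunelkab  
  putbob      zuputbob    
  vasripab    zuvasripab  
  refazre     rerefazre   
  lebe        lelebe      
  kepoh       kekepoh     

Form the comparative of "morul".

ramorulum

putbob and kepoh both have last vowel 'o' yet inflect differently (zuputbob, kekepoh), so the last vowel is not what conditions the rule; the final letter is.
"morul" ends in -l. The stems ending in -l (pobul → rapobulum, feftesil → rafeftesilum) add ra- … -um around the stem.
The other patterns: stems ending in -b add the prefix zu-; stems ending in -e or -h repeat the first consonant+vowel as a prefix.
So morul → ramorulum.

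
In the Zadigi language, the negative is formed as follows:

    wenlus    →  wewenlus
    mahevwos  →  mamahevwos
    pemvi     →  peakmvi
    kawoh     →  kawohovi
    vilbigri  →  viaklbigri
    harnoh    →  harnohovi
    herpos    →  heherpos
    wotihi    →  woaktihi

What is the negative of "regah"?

"regah" ends in -h. The stems ending in -h (harnoh → harnohovi, kawoh → kawohovi) add -ovi.
So regah → regahovi.

regahovi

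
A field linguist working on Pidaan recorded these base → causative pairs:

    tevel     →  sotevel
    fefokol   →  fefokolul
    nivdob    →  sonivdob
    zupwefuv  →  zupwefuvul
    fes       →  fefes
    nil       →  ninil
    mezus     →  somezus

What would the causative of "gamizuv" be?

"gamizuv" has 3 vowels. The stems with 3 vowels (fefokol → fefokolul, zupwefuv → zupwefuvul) add -ul.
The other patterns: stems with 1 vowel repeat the first consonant+vowel as a prefix; stems with 2 vowels add the prefix so-.
So gamizuv → gamizuvul.

gamizuvul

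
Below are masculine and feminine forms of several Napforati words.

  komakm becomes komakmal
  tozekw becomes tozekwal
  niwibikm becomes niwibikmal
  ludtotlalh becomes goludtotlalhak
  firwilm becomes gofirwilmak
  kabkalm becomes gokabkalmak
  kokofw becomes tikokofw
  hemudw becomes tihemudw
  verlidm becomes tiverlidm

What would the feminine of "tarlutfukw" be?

"tarlutfukw" has second-to-last letter 'k'. The stems whose second-to-last letter is 'k' (komakm → komakmal, tozekw → tozekwal, niwibikm → niwibikmal) add -al.
The other patterns: stems whose second-to-last letter is 'l' add go- … -ak around the stem; stems whose second-to-last letter is 'd' or 'f' add the prefix ti-.
So tarlutfukw → tarlutfukwal.

tarlutfukwal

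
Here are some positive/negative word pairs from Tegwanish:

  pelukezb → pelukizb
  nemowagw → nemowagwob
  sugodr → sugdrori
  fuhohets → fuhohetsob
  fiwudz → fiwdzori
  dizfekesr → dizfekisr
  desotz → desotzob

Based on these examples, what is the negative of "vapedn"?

vapdnori

"vapedn" has second-to-last letter 'd'. The stems whose second-to-last letter is 'd' (fiwudz → fiwdzori, sugodr → sugdrori) delete the last vowel and add -ori.
The other patterns: stems whose second-to-last letter is 'g' or 't' add -ob; stems whose second-to-last letter is 's' or 'z' change the last vowel to 'i'.
So vapedn → vapdnori.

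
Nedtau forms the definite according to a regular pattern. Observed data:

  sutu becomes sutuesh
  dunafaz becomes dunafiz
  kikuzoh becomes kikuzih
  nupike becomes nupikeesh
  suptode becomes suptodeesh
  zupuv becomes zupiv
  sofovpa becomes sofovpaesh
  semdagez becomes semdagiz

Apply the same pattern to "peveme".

pevemeesh

"peveme" ends in a vowel. The stems ending in a vowel (suptode → suptodeesh, sutu → sutuesh, sofovpa → sofovpaesh) add -esh.
The other pattern: stems ending in a consonant change the last vowel to 'i'.
So peveme → pevemeesh.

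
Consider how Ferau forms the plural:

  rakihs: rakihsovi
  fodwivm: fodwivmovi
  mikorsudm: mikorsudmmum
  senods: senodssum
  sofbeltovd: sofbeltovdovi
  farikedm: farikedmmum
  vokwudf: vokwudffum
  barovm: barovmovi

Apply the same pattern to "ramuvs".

mikorsudm and barovm both end in -m yet inflect differently (mikorsudmmum, barovmovi), so the final letter is not what conditions the rule; the second-to-last letter is.
"ramuvs" has second-to-last letter 'v'. The stems whose second-to-last letter is 'v' (barovm → barovmovi, sofbeltovd → sofbeltovdovi, fodwivm → fodwivmovi) add -ovi.
The other pattern: stems whose second-to-last letter is 'd' double the final consonant and add -um.
So ramuvs → ramuvsovi.

ramuvsovi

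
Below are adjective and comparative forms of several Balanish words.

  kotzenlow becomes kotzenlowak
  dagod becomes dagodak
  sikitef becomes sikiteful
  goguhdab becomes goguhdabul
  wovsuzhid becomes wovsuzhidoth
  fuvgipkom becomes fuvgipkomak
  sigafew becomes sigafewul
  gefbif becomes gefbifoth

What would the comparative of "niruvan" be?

niruvanul

wovsuzhid and dagod both end in -d yet inflect differently (wovsuzhidoth, dagodak), so the final letter is not what conditions the rule; the last vowel is.
"niruvan" has last vowel 'a'. The one such stem in the data (goguhdab → goguhdabul) adds -ul, so the same rule applies.
The other patterns: stems whose last vowel is 'i' add -oth; stems whose last vowel is 'o' add -ak.
So niruvan → niruvanul.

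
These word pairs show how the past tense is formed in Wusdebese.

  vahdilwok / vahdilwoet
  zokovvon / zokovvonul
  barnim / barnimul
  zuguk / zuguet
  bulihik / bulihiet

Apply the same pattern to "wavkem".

vahdilwok and zokovvon both have last vowel 'o' yet inflect differently (vahdilwoet, zokovvonul), so the last vowel is not what conditions the rule; the final letter is.
"wavkem" ends in -m. The one such stem in the data (barnim → barnimul) adds -ul, so the same rule applies.
The other pattern: stems ending in -k drop the final letter and add -et.
So wavkem → wavkemul.

wavkemul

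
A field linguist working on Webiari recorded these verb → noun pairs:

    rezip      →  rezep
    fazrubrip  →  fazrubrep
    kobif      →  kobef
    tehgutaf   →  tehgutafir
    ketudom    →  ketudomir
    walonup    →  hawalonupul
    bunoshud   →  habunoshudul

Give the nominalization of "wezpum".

hawezpumul

kobif and tehgutaf both end in -f yet inflect differently (kobef, tehgutafir), so the final letter is not what conditions the rule; the last vowel is.
"wezpum" has last vowel 'u'. The stems whose last vowel is 'u' (walonup → hawalonupul, bunoshud → habunoshudul) add ha- … -ul around the stem.
So wezpum → hawezpumul.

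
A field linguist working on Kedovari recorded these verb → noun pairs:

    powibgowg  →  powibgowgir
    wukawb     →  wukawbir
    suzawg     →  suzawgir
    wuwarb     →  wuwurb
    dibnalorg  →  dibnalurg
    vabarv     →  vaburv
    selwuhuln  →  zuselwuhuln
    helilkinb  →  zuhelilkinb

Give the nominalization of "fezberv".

"fezberv" has second-to-last letter 'r'. The stems whose second-to-last letter is 'r' (wuwarb → wuwurb, dibnalorg → dibnalurg, vabarv → vaburv) change the last vowel to 'u'.
The other patterns: stems whose second-to-last letter is 'w' add -ir; stems whose second-to-last letter is 'l' or 'n' add the prefix zu-.
So fezberv → fezburv.

fezburv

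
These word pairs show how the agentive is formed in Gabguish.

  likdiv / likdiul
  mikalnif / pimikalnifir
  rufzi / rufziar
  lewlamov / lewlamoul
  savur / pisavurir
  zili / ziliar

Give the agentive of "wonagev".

wonageul

zili and likdiv both have last vowel 'i' yet inflect differently (ziliar, likdiul), so the last vowel is not what conditions the rule; the final letter is.
"wonagev" ends in -v. The stems ending in -v (likdiv → likdiul, lewlamov → lewlamoul) drop the final letter and add -ul.
So wonagev → wonageul.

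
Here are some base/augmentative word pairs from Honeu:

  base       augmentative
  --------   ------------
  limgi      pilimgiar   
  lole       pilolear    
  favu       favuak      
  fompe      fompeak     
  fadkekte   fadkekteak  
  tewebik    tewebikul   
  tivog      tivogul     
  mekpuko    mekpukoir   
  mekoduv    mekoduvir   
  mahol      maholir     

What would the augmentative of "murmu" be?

murmuir

"murmu" begins with m-. The stems beginning with m- (mekpuko → mekpukoir, mekoduv → mekoduvir, mahol → maholir) add -ir.
So murmu → murmuir.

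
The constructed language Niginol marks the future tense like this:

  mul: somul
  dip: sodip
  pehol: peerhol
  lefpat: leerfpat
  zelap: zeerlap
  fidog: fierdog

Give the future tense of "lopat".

mul and pehol both end in -l yet inflect differently (somul, peerhol), so the final letter is not what conditions the rule; the number of vowels is.
"lopat" has 2 vowels. The stems with 2 vowels (pehol → peerhol, lefpat → leerfpat, zelap → zeerlap) insert -er- after the first vowel.
So lopat → loerpat.

loerpat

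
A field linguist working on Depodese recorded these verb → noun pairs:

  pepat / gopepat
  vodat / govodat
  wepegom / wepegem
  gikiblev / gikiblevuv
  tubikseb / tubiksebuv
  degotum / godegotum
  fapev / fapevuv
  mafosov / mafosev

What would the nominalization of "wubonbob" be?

fapev and mafosov both end in -v yet inflect differently (fapevuv, mafosev), so the final letter is not what conditions the rule; the last vowel is.
"wubonbob" has last vowel 'o'. The stems whose last vowel is 'o' (wepegom → wepegem, mafosov → mafosev) change the last vowel to 'e'.
The other patterns: stems whose last vowel is 'e' add -uv; stems whose last vowel is 'a' or 'u' add the prefix go-.
So wubonbob → wubonbeb.

wubonbeb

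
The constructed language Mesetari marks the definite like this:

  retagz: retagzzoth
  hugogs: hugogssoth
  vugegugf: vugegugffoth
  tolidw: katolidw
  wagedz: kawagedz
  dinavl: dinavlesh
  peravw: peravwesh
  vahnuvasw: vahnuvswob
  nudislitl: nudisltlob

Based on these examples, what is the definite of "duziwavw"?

"duziwavw" has second-to-last letter 'v'. The stems whose second-to-last letter is 'v' (dinavl → dinavlesh, peravw → peravwesh) add -esh.
The other patterns: stems whose second-to-last letter is 'g' double the final consonant and add -oth; stems whose second-to-last letter is 'd' add the prefix ka-; stems whose second-to-last letter is 's' or 't' delete the last vowel and add -ob.
So duziwavw → duziwavwesh.

duziwavwesh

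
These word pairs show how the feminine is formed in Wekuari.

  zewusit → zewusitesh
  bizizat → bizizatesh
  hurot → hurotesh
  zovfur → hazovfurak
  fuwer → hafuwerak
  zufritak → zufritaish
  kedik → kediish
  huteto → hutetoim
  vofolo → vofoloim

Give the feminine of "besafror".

bizizat and zufritak both have last vowel 'a' yet inflect differently (bizizatesh, zufritaish), so the last vowel is not what conditions the rule; the final letter is.
"besafror" ends in -r. The stems ending in -r (zovfur → hazovfurak, fuwer → hafuwerak) add ha- … -ak around the stem.
So besafror → habesafrorak.

habesafrorak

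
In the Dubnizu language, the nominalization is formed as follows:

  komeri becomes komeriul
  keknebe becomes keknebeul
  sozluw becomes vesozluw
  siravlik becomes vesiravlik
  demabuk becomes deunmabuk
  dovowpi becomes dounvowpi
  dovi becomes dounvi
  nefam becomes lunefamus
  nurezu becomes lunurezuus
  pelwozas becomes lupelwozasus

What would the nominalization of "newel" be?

lunewelus

"newel" begins with n-. The stems beginning with n- (nefam → lunefamus, nurezu → lunurezuus) add lu- … -us around the stem.
So newel → lunewelus.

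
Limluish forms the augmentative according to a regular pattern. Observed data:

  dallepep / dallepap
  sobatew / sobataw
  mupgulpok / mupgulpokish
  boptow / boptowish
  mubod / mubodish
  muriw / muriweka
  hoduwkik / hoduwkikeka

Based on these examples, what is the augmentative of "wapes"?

sobatew and boptow both end in -w yet inflect differently (sobataw, boptowish), so the final letter is not what conditions the rule; the last vowel is.
"wapes" has last vowel 'e'. The stems whose last vowel is 'e' (dallepep → dallepap, sobatew → sobataw) change the last vowel to 'a'.
The other patterns: stems whose last vowel is 'o' add -ish; stems whose last vowel is 'i' add -eka.
So wapes → wapas.

wapas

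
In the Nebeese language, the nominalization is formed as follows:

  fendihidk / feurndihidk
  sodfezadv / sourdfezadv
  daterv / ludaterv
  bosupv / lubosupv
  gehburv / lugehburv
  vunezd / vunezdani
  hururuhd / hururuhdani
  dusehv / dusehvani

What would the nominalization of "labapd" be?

"labapd" has second-to-last letter 'p'. The one such stem in the data (bosupv → lubosupv) adds the prefix lu-, so the same rule applies.
The other patterns: stems whose second-to-last letter is 'd' insert -ur- after the first vowel; stems whose second-to-last letter is 'h' or 'z' add -ani.
So labapd → lulabapd.

lulabapd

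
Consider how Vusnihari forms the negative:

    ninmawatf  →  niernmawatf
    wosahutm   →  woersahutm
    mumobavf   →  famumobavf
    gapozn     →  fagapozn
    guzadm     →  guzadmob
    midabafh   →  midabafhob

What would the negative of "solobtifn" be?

solobtifnob

ninmawatf and mumobavf both end in -f yet inflect differently (niernmawatf, famumobavf), so the final letter is not what conditions the rule; the second-to-last letter is.
"solobtifn" has second-to-last letter 'f'. The one such stem in the data (midabafh → midabafhob) adds -ob, so the same rule applies.
The other patterns: stems whose second-to-last letter is 't' insert -er- after the first vowel; stems whose second-to-last letter is 'v' or 'z' add the prefix fa-.
So solobtifn → solobtifnob.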